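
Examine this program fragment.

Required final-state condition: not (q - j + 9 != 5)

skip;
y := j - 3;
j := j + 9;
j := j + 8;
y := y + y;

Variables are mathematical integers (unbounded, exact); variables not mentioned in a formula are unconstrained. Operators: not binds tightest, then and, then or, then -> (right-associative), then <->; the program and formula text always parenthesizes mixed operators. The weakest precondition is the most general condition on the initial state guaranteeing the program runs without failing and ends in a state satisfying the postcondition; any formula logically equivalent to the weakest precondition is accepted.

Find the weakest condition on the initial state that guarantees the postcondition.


Working backward. After the program, the postcondition not (q - j + 9 != 5) must hold; in canonical form it is not (q != j - 4).
Before y := y + y: not (q != j - 4)
Before j := j + 8: not (q != j + 4)
Before j := j + 9: not (q != j + 13)
Before y := j - 3: not (q != j + 13)
Before skip: not (q != j + 13)
Answer: WP = not (q != j + 13)


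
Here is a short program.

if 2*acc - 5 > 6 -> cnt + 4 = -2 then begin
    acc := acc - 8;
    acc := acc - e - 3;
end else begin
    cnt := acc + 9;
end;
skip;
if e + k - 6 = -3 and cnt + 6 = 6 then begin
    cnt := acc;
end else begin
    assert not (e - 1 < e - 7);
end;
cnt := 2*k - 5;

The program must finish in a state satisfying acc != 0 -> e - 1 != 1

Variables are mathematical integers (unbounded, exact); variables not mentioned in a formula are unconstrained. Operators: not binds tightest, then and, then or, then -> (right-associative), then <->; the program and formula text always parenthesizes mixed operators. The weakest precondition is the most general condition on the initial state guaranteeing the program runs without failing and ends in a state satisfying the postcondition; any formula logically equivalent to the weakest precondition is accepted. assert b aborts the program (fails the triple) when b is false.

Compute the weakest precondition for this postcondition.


Working backward. After the program, the postcondition acc != 0 -> e - 1 != 1 must hold; in canonical form it is acc != 0 -> e != 2.
Before cnt := 2*k - 5: acc != 0 -> e != 2
Then branch requires acc != 0 -> e != 2; else branch requires acc != 0 -> e != 2.
Before the if: ((e + k = 3 and cnt = 0) -> (acc != 0 -> e != 2)) and ((not (e + k = 3 and cnt = 0)) -> (acc != 0 -> e != 2))
Before skip: ((e + k = 3 and cnt = 0) -> (acc != 0 -> e != 2)) and ((not (e + k = 3 and cnt = 0)) -> (acc != 0 -> e != 2))
Then branch requires ((e + k = 3 and cnt = 0) -> (acc != e + 11 -> e != 2)) and ((not (e + k = 3 and cnt = 0)) -> (acc != e + 11 -> e != 2)); else branch requires ((e + k = 3 and acc = -9) -> (acc != 0 -> e != 2)) and ((not (e + k = 3 and acc = -9)) -> (acc != 0 -> e != 2)).
Before the if: ((2*acc > 11 -> cnt = -6) -> (((e + k = 3 and cnt = 0) -> (acc != e + 11 -> e != 2)) and ((not (e + k = 3 and cnt = 0)) -> (acc != e + 11 -> e != 2)))) and ((not (2*acc > 11 -> cnt = -6)) -> (((e + k = 3 and acc = -9) -> (acc != 0 -> e != 2)) and ((not (e + k = 3 and acc = -9)) -> (acc != 0 -> e != 2))))
Answer: WP = ((2*acc > 11 -> cnt = -6) -> (((e + k = 3 and cnt = 0) -> (acc != e + 11 -> e != 2)) and ((not (e + k = 3 and cnt = 0)) -> (acc != e + 11 -> e != 2)))) and ((not (2*acc > 11 -> cnt = -6)) -> (((e + k = 3 and acc = -9) -> (acc != 0 -> e != 2)) and ((not (e + k = 3 and acc = -9)) -> (acc != 0 -> e != 2))))


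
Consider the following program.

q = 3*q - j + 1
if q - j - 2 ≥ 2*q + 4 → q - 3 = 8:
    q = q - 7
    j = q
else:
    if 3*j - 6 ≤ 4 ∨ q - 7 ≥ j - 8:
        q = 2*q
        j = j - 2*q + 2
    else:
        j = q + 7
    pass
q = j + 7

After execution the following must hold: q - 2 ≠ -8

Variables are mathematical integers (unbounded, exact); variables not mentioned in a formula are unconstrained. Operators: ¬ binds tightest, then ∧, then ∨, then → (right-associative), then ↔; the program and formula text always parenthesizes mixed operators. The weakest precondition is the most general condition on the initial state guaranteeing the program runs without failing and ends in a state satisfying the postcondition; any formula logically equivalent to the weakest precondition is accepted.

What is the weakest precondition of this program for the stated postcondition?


Working backward. After the program, the postcondition q - 2 ≠ -8 must hold; in canonical form it is q ≠ -6.
Before q := j + 7: j ≠ -13
Then branch requires q ≠ -6; else branch requires ((3*j ≤ 10 ∨ q ≥ j - 1) → j ≠ 4*q - 15) ∧ ((¬(3*j ≤ 10 ∨ q ≥ j - 1)) → q ≠ -20).
Before the if: ((j + q ≤ -6 → q = 11) → q ≠ -6) ∧ ((¬(j + q ≤ -6 → q = 11)) → (((3*j ≤ 10 ∨ q ≥ j - 1) → j ≠ 4*q - 15) ∧ ((¬(3*j ≤ 10 ∨ q ≥ j - 1)) → q ≠ -20)))
Before q := 3*q - j + 1: ((3*q ≤ -7 → 3*q = j + 10) → 3*q ≠ j - 7) ∧ ((¬(3*q ≤ -7 → 3*q = j + 10)) → (((3*j ≤ 10 ∨ 3*q ≥ 2*j - 2) → 5*j ≠ 12*q - 11) ∧ ((¬(3*j ≤ 10 ∨ 3*q ≥ 2*j - 2)) → 3*q ≠ j - 21)))
Answer: WP = ((3*q ≤ -7 → 3*q = j + 10) → 3*q ≠ j - 7) ∧ ((¬(3*q ≤ -7 → 3*q = j + 10)) → (((3*j ≤ 10 ∨ 3*q ≥ 2*j - 2) → 5*j ≠ 12*q - 11) ∧ ((¬(3*j ≤ 10 ∨ 3*q ≥ 2*j - 2)) → 3*q ≠ j - 21)))


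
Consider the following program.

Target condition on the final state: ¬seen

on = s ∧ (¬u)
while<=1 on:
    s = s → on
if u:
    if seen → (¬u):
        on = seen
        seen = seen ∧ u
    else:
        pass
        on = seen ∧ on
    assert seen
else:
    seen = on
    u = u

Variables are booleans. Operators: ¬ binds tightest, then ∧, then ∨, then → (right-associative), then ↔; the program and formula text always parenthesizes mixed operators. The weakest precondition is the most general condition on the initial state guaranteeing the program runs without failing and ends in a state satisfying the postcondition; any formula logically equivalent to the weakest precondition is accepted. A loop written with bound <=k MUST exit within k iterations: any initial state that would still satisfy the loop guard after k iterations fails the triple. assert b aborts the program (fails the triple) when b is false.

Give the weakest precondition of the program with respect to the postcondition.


Working backward. After the program, ¬seen must hold.
Then branch requires ((seen → (¬u)) → (seen ∧ u ∧ (¬(seen ∧ u)))) ∧ (seen → (¬u)); else branch requires ¬on.
Before the if: (u → (((seen → (¬u)) → (seen ∧ u ∧ (¬(seen ∧ u)))) ∧ (seen → (¬u)))) ∧ ((¬u) → (¬on))
Before the loop (bound <=1), unroll the exhaustion recursion (WP_0 = exit-now case; WP_j = one more guarded iteration, up to j = 1):
  WP_0: (¬on) ∧ (u → (((seen → (¬u)) → (seen ∧ u ∧ (¬(seen ∧ u)))) ∧ (seen → (¬u)))) ∧ ((¬u) → (¬on))
  WP_1: (on → ((¬on) ∧ (u → (((seen → (¬u)) → (seen ∧ u ∧ (¬(seen ∧ u)))) ∧ (seen → (¬u)))) ∧ ((¬u) → (¬on)))) ∧ ((¬on) → ((u → (((seen → (¬u)) → (seen ∧ u ∧ (¬(seen ∧ u)))) ∧ (seen → (¬u)))) ∧ ((¬u) → (¬on))))
So before the loop: (on → ((¬on) ∧ (u → (((seen → (¬u)) → (seen ∧ u ∧ (¬(seen ∧ u)))) ∧ (seen → (¬u)))) ∧ ((¬u) → (¬on)))) ∧ ((¬on) → ((u → (((seen → (¬u)) → (seen ∧ u ∧ (¬(seen ∧ u)))) ∧ (seen → (¬u)))) ∧ ((¬u) → (¬on))))
Before on := s ∧ (¬u): ((s ∧ (¬u)) → ((¬(s ∧ (¬u))) ∧ (u → (((seen → (¬u)) → (seen ∧ u ∧ (¬(seen ∧ u)))) ∧ (seen → (¬u)))) ∧ ((¬u) → (¬(s ∧ (¬u)))))) ∧ ((¬(s ∧ (¬u))) → ((u → (((seen → (¬u)) → (seen ∧ u ∧ (¬(seen ∧ u)))) ∧ (seen → (¬u)))) ∧ ((¬u) → (¬(s ∧ (¬u))))))
Answer: WP = ((s ∧ (¬u)) → ((¬(s ∧ (¬u))) ∧ (u → (((seen → (¬u)) → (seen ∧ u ∧ (¬(seen ∧ u)))) ∧ (seen → (¬u)))) ∧ ((¬u) → (¬(s ∧ (¬u)))))) ∧ ((¬(s ∧ (¬u))) → ((u → (((seen → (¬u)) → (seen ∧ u ∧ (¬(seen ∧ u)))) ∧ (seen → (¬u)))) ∧ ((¬u) → (¬(s ∧ (¬u))))))


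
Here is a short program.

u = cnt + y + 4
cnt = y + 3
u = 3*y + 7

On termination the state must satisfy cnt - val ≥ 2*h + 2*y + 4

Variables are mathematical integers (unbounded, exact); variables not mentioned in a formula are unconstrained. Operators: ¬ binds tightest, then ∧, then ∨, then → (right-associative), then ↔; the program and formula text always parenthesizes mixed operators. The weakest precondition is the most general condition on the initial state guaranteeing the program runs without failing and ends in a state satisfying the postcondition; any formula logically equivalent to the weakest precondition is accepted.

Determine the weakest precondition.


Working backward. After the program, the postcondition cnt - val ≥ 2*h + 2*y + 4 must hold; in canonical form it is cnt ≥ 2*h + val + 2*y + 4.
Before u := 3*y + 7: cnt ≥ 2*h + val + 2*y + 4
Before cnt := y + 3: 2*h + val + y ≤ -1
Before u := cnt + y + 4: 2*h + val + y ≤ -1
Answer: WP = 2*h + val + y ≤ -1


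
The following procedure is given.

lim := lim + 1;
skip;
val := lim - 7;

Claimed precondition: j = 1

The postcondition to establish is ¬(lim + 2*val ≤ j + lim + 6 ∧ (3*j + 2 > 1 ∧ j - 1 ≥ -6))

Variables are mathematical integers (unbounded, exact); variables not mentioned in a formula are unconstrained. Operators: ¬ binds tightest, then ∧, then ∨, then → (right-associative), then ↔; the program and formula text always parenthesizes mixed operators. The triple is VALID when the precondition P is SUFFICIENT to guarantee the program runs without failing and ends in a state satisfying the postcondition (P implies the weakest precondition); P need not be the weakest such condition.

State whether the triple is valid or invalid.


Working backward. After the program, the postcondition ¬(lim + 2*val ≤ j + lim + 6 ∧ (3*j + 2 > 1 ∧ j - 1 ≥ -6)) must hold; in canonical form it is ¬(2*val ≤ j + 6 ∧ 3*j > -1 ∧ j ≥ -5).
Before val := lim - 7: ¬(2*lim ≤ j + 20 ∧ 3*j > -1 ∧ j ≥ -5)
Before skip: ¬(2*lim ≤ j + 20 ∧ 3*j > -1 ∧ j ≥ -5)
Before lim := lim + 1: ¬(2*lim ≤ j + 18 ∧ 3*j > -1 ∧ j ≥ -5)
The weakest precondition is ¬(2*lim ≤ j + 18 ∧ 3*j > -1 ∧ j ≥ -5).
Check whether j = 1 implies it.
Countermodel: at the initial state j = 1, lim = 9, the precondition holds but the weakest precondition fails.
Answer: invalid


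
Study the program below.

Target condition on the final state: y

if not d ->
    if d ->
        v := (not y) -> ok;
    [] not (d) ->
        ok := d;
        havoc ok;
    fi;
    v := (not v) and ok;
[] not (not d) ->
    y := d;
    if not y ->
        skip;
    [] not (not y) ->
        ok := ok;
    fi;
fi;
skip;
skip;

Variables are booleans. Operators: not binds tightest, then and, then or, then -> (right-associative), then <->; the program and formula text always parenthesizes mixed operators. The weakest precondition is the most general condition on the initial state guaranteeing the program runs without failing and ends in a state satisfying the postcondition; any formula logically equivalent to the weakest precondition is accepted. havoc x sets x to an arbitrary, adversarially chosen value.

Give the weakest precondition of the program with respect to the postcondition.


Working backward. After the program, y must hold.
Before skip: y
Before skip: y
Then branch requires (d -> y) and ((not d) -> y); else branch requires (not d) -> d.
Before the if: ((not d) -> ((d -> y) and ((not d) -> y))) and (d -> ((not d) -> d))
Answer: WP = ((not d) -> ((d -> y) and ((not d) -> y))) and (d -> ((not d) -> d))


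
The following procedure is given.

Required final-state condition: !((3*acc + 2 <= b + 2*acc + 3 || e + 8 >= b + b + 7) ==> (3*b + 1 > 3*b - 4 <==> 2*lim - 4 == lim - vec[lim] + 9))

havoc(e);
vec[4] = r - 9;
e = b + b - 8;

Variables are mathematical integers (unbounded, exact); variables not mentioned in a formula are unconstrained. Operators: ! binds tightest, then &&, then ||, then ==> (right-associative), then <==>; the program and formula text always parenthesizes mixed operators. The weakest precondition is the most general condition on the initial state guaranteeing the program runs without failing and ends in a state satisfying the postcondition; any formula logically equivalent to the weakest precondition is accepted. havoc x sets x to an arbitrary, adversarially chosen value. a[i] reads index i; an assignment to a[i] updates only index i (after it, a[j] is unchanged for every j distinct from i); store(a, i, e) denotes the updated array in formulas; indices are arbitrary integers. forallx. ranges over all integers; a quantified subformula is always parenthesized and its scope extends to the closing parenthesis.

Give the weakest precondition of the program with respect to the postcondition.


Working backward. After the program, the postcondition !((3*acc + 2 <= b + 2*acc + 3 || e + 8 >= b + b + 7) ==> (3*b + 1 > 3*b - 4 <==> 2*lim - 4 == lim - vec[lim] + 9)) must hold; in canonical form it is !((acc <= b + 1 || e >= 2*b - 1) ==> vec[lim] + lim == 13).
Before e := b + b - 8: !(acc <= b + 1 ==> vec[lim] + lim == 13)
Before vec[4] := r - 9: !(acc <= b + 1 ==> store(vec, 4, r - 9)[lim] + lim == 13)
Before havoc e: !(acc <= b + 1 ==> store(vec, 4, r - 9)[lim] + lim == 13)
Answer: WP = !(acc <= b + 1 ==> store(vec, 4, r - 9)[lim] + lim == 13)


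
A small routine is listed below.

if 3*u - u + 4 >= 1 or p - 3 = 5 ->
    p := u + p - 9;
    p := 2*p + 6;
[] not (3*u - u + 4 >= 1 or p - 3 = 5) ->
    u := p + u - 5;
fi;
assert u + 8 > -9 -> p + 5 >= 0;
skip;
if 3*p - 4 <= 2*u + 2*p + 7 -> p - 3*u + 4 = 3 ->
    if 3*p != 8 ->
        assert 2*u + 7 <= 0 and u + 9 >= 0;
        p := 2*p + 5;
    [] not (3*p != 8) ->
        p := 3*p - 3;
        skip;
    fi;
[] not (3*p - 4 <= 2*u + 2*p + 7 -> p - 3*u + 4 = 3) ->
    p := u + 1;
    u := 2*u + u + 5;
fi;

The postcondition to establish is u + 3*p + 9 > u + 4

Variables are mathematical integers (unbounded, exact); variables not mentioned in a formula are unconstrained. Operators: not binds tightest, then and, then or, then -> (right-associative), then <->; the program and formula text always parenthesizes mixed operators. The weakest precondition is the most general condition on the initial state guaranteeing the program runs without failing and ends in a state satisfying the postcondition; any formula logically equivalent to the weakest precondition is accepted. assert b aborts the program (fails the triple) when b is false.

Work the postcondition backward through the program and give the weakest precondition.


Working backward. After the program, the postcondition u + 3*p + 9 > u + 4 must hold; in canonical form it is 3*p > -5.
Then branch requires (3*p != 8 -> (2*u <= -7 and u >= -9 and 6*p > -20)) and ((not (3*p != 8)) -> 9*p > 4); else branch requires 3*u > -8.
Before the if: ((p <= 2*u + 11 -> p = 3*u - 1) -> ((3*p != 8 -> (2*u <= -7 and u >= -9 and 6*p > -20)) and ((not (3*p != 8)) -> 9*p > 4))) and ((not (p <= 2*u + 11 -> p = 3*u - 1)) -> 3*u > -8)
Before skip: ((p <= 2*u + 11 -> p = 3*u - 1) -> ((3*p != 8 -> (2*u <= -7 and u >= -9 and 6*p > -20)) and ((not (3*p != 8)) -> 9*p > 4))) and ((not (p <= 2*u + 11 -> p = 3*u - 1)) -> 3*u > -8)
Before assert u + 8 > -9 -> p + 5 >= 0: (u > -17 -> p >= -5) and ((p <= 2*u + 11 -> p = 3*u - 1) -> ((3*p != 8 -> (2*u <= -7 and u >= -9 and 6*p > -20)) and ((not (3*p != 8)) -> 9*p > 4))) and ((not (p <= 2*u + 11 -> p = 3*u - 1)) -> 3*u > -8)
Then branch requires (u > -17 -> 2*p + 2*u >= 7) and ((2*p <= 23 -> 2*p = u + 11) -> ((6*p + 6*u != 44 -> (2*u <= -7 and u >= -9 and 12*p + 12*u > 52)) and ((not (6*p + 6*u != 44)) -> 18*p + 18*u > 112))) and ((not (2*p <= 23 -> 2*p = u + 11)) -> 3*u > -8); else branch requires (p + u > -12 -> p >= -5) and ((p + 2*u >= -1 -> 2*p + 3*u = 16) -> ((3*p != 8 -> (2*p + 2*u <= 3 and p + u >= -4 and 6*p > -20)) and ((not (3*p != 8)) -> 9*p > 4))) and ((not (p + 2*u >= -1 -> 2*p + 3*u = 16)) -> 3*p + 3*u > 7).
Before the if: ((2*u >= -3 or p = 8) -> ((u > -17 -> 2*p + 2*u >= 7) and ((2*p <= 23 -> 2*p = u + 11) -> ((6*p + 6*u != 44 -> (2*u <= -7 and u >= -9 and 12*p + 12*u > 52)) and ((not (6*p + 6*u != 44)) -> 18*p + 18*u > 112))) and ((not (2*p <= 23 -> 2*p = u + 11)) -> 3*u > -8))) and ((not (2*u >= -3 or p = 8)) -> ((p + u > -12 -> p >= -5) and ((p + 2*u >= -1 -> 2*p + 3*u = 16) -> ((3*p != 8 -> (2*p + 2*u <= 3 and p + u >= -4 and 6*p > -20)) and ((not (3*p != 8)) -> 9*p > 4))) and ((not (p + 2*u >= -1 -> 2*p + 3*u = 16)) -> 3*p + 3*u > 7)))
Answer: WP = ((2*u >= -3 or p = 8) -> ((u > -17 -> 2*p + 2*u >= 7) and ((2*p <= 23 -> 2*p = u + 11) -> ((6*p + 6*u != 44 -> (2*u <= -7 and u >= -9 and 12*p + 12*u > 52)) and ((not (6*p + 6*u != 44)) -> 18*p + 18*u > 112))) and ((not (2*p <= 23 -> 2*p = u + 11)) -> 3*u > -8))) and ((not (2*u >= -3 or p = 8)) -> ((p + u > -12 -> p >= -5) and ((p + 2*u >= -1 -> 2*p + 3*u = 16) -> ((3*p != 8 -> (2*p + 2*u <= 3 and p + u >= -4 and 6*p > -20)) and ((not (3*p != 8)) -> 9*p > 4))) and ((not (p + 2*u >= -1 -> 2*p + 3*u = 16)) -> 3*p + 3*u > 7)))


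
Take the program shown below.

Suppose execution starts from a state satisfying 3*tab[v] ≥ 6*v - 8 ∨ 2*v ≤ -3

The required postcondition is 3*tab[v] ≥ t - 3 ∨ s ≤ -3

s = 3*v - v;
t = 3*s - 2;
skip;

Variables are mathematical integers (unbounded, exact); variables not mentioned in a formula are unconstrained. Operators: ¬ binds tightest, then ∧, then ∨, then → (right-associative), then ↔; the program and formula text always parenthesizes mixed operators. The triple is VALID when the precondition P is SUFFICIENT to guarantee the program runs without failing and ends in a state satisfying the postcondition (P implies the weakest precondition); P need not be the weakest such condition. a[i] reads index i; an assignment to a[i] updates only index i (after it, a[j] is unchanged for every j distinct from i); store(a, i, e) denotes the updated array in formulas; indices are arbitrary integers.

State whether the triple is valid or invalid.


Working backward. After the program, 3*tab[v] ≥ t - 3 ∨ s ≤ -3 must hold.
Before skip: 3*tab[v] ≥ t - 3 ∨ s ≤ -3
Before t := 3*s - 2: 3*tab[v] ≥ 3*s - 5 ∨ s ≤ -3
Before s := 3*v - v: 3*tab[v] ≥ 6*v - 5 ∨ 2*v ≤ -3
The weakest precondition is 3*tab[v] ≥ 6*v - 5 ∨ 2*v ≤ -3.
Check whether 3*tab[v] ≥ 6*v - 8 ∨ 2*v ≤ -3 implies it.
Countermodel: at the initial state tab = {[1] = 0, elsewhere 0}, v = 1, the precondition holds but the weakest precondition fails.
Answer: invalid


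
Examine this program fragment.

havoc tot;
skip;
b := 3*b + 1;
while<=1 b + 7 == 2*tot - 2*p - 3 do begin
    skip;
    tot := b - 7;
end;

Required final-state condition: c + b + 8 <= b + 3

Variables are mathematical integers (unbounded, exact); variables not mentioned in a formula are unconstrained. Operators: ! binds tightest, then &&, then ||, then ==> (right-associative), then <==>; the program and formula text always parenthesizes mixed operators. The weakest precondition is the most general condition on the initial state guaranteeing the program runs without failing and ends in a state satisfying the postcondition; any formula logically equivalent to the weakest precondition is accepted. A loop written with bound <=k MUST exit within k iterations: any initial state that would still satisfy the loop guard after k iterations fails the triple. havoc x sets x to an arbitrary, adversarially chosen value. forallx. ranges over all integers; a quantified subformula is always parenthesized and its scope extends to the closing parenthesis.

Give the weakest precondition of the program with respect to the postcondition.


Working backward. After the program, the postcondition c + b + 8 <= b + 3 must hold; in canonical form it is c <= -5.
Before the loop (bound <=1), unroll the exhaustion recursion (WP_0 = exit-now case; WP_j = one more guarded iteration, up to j = 1):
  WP_0: (!(b + 2*p == 2*tot - 10)) && c <= -5
  WP_1: (b + 2*p == 2*tot - 10 ==> ((!(2*p == b - 24)) && c <= -5)) && ((!(b + 2*p == 2*tot - 10)) ==> c <= -5)
So before the loop: (b + 2*p == 2*tot - 10 ==> ((!(2*p == b - 24)) && c <= -5)) && ((!(b + 2*p == 2*tot - 10)) ==> c <= -5)
Before b := 3*b + 1: (3*b + 2*p == 2*tot - 11 ==> ((!(2*p == 3*b - 23)) && c <= -5)) && ((!(3*b + 2*p == 2*tot - 11)) ==> c <= -5)
Before skip: (3*b + 2*p == 2*tot - 11 ==> ((!(2*p == 3*b - 23)) && c <= -5)) && ((!(3*b + 2*p == 2*tot - 11)) ==> c <= -5)
Before havoc tot: forall tot_1. ((3*b + 2*p == 2*tot_1 - 11 ==> ((!(2*p == 3*b - 23)) && c <= -5)) && ((!(3*b + 2*p == 2*tot_1 - 11)) ==> c <= -5))
Answer: WP = forall tot_1. ((3*b + 2*p == 2*tot_1 - 11 ==> ((!(2*p == 3*b - 23)) && c <= -5)) && ((!(3*b + 2*p == 2*tot_1 - 11)) ==> c <= -5))


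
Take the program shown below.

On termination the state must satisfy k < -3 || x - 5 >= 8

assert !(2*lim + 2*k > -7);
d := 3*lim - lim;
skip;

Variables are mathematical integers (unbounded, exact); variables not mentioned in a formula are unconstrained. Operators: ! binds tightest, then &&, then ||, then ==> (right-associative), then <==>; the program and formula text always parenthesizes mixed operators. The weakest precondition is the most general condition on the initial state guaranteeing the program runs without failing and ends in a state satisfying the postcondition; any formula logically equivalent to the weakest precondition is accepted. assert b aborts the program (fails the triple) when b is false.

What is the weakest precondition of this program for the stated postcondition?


Working backward. After the program, the postcondition k < -3 || x - 5 >= 8 must hold; in canonical form it is k < -3 || x >= 13.
Before skip: k < -3 || x >= 13
Before d := 3*lim - lim: k < -3 || x >= 13
Before assert !(2*lim + 2*k > -7): (!(2*k + 2*lim > -7)) && (k < -3 || x >= 13)
Answer: WP = (!(2*k + 2*lim > -7)) && (k < -3 || x >= 13)


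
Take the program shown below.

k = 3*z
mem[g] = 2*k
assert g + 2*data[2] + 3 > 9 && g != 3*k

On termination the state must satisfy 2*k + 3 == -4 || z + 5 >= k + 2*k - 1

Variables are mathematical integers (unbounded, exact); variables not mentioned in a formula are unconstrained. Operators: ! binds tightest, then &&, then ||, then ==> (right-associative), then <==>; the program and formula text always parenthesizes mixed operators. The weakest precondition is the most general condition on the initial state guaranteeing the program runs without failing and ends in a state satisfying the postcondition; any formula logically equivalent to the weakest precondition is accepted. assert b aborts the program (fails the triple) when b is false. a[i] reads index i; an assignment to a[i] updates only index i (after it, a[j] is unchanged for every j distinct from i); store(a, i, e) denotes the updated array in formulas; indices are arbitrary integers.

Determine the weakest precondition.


Working backward. After the program, the postcondition 2*k + 3 == -4 || z + 5 >= k + 2*k - 1 must hold; in canonical form it is 2*k == -7 || z >= 3*k - 6.
Before assert g + 2*data[2] + 3 > 9 && g != 3*k: 2*data[2] + g > 6 && g != 3*k && (2*k == -7 || z >= 3*k - 6)
Before mem[g] := 2*k: 2*data[2] + g > 6 && g != 3*k && (2*k == -7 || z >= 3*k - 6)
Before k := 3*z: 2*data[2] + g > 6 && g != 9*z && (6*z == -7 || 8*z <= 6)
Answer: WP = 2*data[2] + g > 6 && g != 9*z && (6*z == -7 || 8*z <= 6)


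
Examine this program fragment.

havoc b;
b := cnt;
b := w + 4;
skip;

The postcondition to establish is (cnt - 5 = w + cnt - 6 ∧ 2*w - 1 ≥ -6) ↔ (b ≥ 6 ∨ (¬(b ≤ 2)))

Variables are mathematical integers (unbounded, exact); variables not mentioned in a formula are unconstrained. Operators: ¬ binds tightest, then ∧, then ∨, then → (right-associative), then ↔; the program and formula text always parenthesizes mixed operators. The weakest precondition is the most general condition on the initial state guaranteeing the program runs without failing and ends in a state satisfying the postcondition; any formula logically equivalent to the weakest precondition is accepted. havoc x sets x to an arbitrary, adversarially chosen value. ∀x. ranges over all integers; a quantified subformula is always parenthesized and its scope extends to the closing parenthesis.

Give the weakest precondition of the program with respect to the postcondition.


Working backward. After the program, the postcondition (cnt - 5 = w + cnt - 6 ∧ 2*w - 1 ≥ -6) ↔ (b ≥ 6 ∨ (¬(b ≤ 2))) must hold; in canonical form it is (w = 1 ∧ 2*w ≥ -5) ↔ (b ≥ 6 ∨ (¬(b ≤ 2))).
Before skip: (w = 1 ∧ 2*w ≥ -5) ↔ (b ≥ 6 ∨ (¬(b ≤ 2)))
Before b := w + 4: (w = 1 ∧ 2*w ≥ -5) ↔ (w ≥ 2 ∨ (¬(w ≤ -2)))
Before b := cnt: (w = 1 ∧ 2*w ≥ -5) ↔ (w ≥ 2 ∨ (¬(w ≤ -2)))
Before havoc b: (w = 1 ∧ 2*w ≥ -5) ↔ (w ≥ 2 ∨ (¬(w ≤ -2)))
Answer: WP = (w = 1 ∧ 2*w ≥ -5) ↔ (w ≥ 2 ∨ (¬(w ≤ -2)))


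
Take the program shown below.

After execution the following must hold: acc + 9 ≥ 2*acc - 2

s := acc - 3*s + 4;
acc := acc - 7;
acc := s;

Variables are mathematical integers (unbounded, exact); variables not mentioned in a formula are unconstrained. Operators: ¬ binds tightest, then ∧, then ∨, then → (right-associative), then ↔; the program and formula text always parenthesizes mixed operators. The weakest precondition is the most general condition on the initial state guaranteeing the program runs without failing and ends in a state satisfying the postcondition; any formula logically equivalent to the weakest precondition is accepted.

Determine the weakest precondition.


Working backward. After the program, the postcondition acc + 9 ≥ 2*acc - 2 must hold; in canonical form it is acc ≤ 11.
Before acc := s: s ≤ 11
Before acc := acc - 7: s ≤ 11
Before s := acc - 3*s + 4: acc ≤ 3*s + 7
Answer: WP = acc ≤ 3*s + 7


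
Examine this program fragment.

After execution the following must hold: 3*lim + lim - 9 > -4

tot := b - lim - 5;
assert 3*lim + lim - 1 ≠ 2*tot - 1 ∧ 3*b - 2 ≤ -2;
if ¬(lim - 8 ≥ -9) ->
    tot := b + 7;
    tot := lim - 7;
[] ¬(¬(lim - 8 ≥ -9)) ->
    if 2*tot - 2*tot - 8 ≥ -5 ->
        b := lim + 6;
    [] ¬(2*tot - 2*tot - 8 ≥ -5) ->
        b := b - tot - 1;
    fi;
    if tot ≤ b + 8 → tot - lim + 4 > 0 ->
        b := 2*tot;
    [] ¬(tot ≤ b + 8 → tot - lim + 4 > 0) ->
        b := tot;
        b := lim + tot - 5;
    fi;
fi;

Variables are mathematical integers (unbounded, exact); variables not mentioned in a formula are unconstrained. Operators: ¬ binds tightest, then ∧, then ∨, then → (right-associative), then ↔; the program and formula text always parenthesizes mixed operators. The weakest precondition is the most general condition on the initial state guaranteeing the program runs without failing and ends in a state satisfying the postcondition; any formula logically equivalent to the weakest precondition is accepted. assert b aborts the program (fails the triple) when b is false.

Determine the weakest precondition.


Working backward. After the program, the postcondition 3*lim + lim - 9 > -4 must hold; in canonical form it is 4*lim > 5.
Then branch requires 4*lim > 5; else branch requires ((2*tot ≤ b + 7 → tot > lim - 4) → 4*lim > 5) ∧ ((¬(2*tot ≤ b + 7 → tot > lim - 4)) → 4*lim > 5).
Before the if: ((¬(lim ≥ -1)) → 4*lim > 5) ∧ (lim ≥ -1 → (((2*tot ≤ b + 7 → tot > lim - 4) → 4*lim > 5) ∧ ((¬(2*tot ≤ b + 7 → tot > lim - 4)) → 4*lim > 5)))
Before assert 3*lim + lim - 1 ≠ 2*tot - 1 ∧ 3*b - 2 ≤ -2: 4*lim ≠ 2*tot ∧ 3*b ≤ 0 ∧ ((¬(lim ≥ -1)) → 4*lim > 5) ∧ (lim ≥ -1 → (((2*tot ≤ b + 7 → tot > lim - 4) → 4*lim > 5) ∧ ((¬(2*tot ≤ b + 7 → tot > lim - 4)) → 4*lim > 5)))
Before tot := b - lim - 5: 6*lim ≠ 2*b - 10 ∧ 3*b ≤ 0 ∧ ((¬(lim ≥ -1)) → 4*lim > 5) ∧ (lim ≥ -1 → (((b ≤ 2*lim + 17 → b > 2*lim + 1) → 4*lim > 5) ∧ ((¬(b ≤ 2*lim + 17 → b > 2*lim + 1)) → 4*lim > 5)))
Answer: WP = 6*lim ≠ 2*b - 10 ∧ 3*b ≤ 0 ∧ ((¬(lim ≥ -1)) → 4*lim > 5) ∧ (lim ≥ -1 → (((b ≤ 2*lim + 17 → b > 2*lim + 1) → 4*lim > 5) ∧ ((¬(b ≤ 2*lim + 17 → b > 2*lim + 1)) → 4*lim > 5)))


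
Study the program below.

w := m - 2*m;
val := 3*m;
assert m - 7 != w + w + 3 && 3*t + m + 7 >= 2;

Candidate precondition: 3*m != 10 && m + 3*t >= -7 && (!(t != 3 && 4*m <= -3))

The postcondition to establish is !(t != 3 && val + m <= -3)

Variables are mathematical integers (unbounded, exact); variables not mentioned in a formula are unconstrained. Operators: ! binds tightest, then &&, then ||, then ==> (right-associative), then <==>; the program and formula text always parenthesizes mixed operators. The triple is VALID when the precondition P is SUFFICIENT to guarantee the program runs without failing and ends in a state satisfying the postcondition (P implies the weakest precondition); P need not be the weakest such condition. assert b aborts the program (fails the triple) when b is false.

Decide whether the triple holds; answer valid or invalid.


Working backward. After the program, the postcondition !(t != 3 && val + m <= -3) must hold; in canonical form it is !(t != 3 && m + val <= -3).
Before assert m - 7 != w + w + 3 && 3*t + m + 7 >= 2: m != 2*w + 10 && m + 3*t >= -5 && (!(t != 3 && m + val <= -3))
Before val := 3*m: m != 2*w + 10 && m + 3*t >= -5 && (!(t != 3 && 4*m <= -3))
Before w := m - 2*m: 3*m != 10 && m + 3*t >= -5 && (!(t != 3 && 4*m <= -3))
The weakest precondition is 3*m != 10 && m + 3*t >= -5 && (!(t != 3 && 4*m <= -3)).
Check whether 3*m != 10 && m + 3*t >= -7 && (!(t != 3 && 4*m <= -3)) implies it.
Countermodel: at the initial state m = 0, t = -2, the precondition holds but the weakest precondition fails.
Answer: invalid


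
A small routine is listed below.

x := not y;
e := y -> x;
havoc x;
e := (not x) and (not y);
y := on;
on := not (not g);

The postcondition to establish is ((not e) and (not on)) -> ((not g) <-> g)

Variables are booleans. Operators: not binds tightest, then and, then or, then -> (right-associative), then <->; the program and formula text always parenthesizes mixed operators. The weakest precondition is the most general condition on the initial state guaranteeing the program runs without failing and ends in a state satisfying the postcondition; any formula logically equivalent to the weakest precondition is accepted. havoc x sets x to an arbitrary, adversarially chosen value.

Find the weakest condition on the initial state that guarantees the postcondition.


Working backward. After the program, ((not e) and (not on)) -> ((not g) <-> g) must hold.
Before on := not (not g): ((not e) and (not g)) -> ((not g) <-> g)
Before y := on: ((not e) and (not g)) -> ((not g) <-> g)
Before e := (not x) and (not y): ((not ((not x) and (not y))) and (not g)) -> ((not g) <-> g)
Before havoc x: ((not g) -> ((not g) <-> g)) and ((y and (not g)) -> ((not g) <-> g))
Before e := y -> x: ((not g) -> ((not g) <-> g)) and ((y and (not g)) -> ((not g) <-> g))
Before x := not y: ((not g) -> ((not g) <-> g)) and ((y and (not g)) -> ((not g) <-> g))
Answer: WP = ((not g) -> ((not g) <-> g)) and ((y and (not g)) -> ((not g) <-> g))


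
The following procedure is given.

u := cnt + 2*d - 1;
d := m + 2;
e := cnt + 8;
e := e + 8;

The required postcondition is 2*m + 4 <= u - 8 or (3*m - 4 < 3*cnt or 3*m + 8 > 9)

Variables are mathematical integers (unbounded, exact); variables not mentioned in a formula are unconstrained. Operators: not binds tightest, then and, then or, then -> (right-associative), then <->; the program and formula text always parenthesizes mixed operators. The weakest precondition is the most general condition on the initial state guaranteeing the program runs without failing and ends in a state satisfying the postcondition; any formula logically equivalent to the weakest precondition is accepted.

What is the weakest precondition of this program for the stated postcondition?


Working backward. After the program, the postcondition 2*m + 4 <= u - 8 or (3*m - 4 < 3*cnt or 3*m + 8 > 9) must hold; in canonical form it is 2*m <= u - 12 or 3*m < 3*cnt + 4 or 3*m > 1.
Before e := e + 8: 2*m <= u - 12 or 3*m < 3*cnt + 4 or 3*m > 1
Before e := cnt + 8: 2*m <= u - 12 or 3*m < 3*cnt + 4 or 3*m > 1
Before d := m + 2: 2*m <= u - 12 or 3*m < 3*cnt + 4 or 3*m > 1
Before u := cnt + 2*d - 1: 2*m <= cnt + 2*d - 13 or 3*m < 3*cnt + 4 or 3*m > 1
Answer: WP = 2*m <= cnt + 2*d - 13 or 3*m < 3*cnt + 4 or 3*m > 1


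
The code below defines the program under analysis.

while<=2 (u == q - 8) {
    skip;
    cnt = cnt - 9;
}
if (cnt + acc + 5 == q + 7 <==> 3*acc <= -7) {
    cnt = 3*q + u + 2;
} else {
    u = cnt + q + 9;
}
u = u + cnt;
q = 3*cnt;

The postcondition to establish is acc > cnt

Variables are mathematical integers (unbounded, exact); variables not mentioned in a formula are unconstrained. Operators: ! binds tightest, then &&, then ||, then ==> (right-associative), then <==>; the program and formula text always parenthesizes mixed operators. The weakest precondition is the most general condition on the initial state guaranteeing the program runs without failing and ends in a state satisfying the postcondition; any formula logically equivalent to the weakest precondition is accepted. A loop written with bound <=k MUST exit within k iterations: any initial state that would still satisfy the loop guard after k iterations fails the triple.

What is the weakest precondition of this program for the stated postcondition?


Working backward. After the program, acc > cnt must hold.
Before q := 3*cnt: acc > cnt
Before u := u + cnt: acc > cnt
Then branch requires acc > 3*q + u + 2; else branch requires acc > cnt.
Before the if: ((acc + cnt == q + 2 <==> 3*acc <= -7) ==> acc > 3*q + u + 2) && ((!(acc + cnt == q + 2 <==> 3*acc <= -7)) ==> acc > cnt)
Before the loop (bound <=2), unroll the exhaustion recursion (WP_0 = exit-now case; WP_j = one more guarded iteration, up to j = 2):
  WP_0: (!(u == q - 8)) && ((acc + cnt == q + 2 <==> 3*acc <= -7) ==> acc > 3*q + u + 2) && ((!(acc + cnt == q + 2 <==> 3*acc <= -7)) ==> acc > cnt)
  WP_1: (u == q - 8 ==> ((!(u == q - 8)) && ((acc + cnt == q + 11 <==> 3*acc <= -7) ==> acc > 3*q + u + 2) && ((!(acc + cnt == q + 11 <==> 3*acc <= -7)) ==> acc > cnt - 9))) && ((!(u == q - 8)) ==> (((acc + cnt == q + 2 <==> 3*acc <= -7) ==> acc > 3*q + u + 2) && ((!(acc + cnt == q + 2 <==> 3*acc <= -7)) ==> acc > cnt)))
  WP_2: (u == q - 8 ==> ((u == q - 8 ==> ((!(u == q - 8)) && ((acc + cnt == q + 20 <==> 3*acc <= -7) ==> acc > 3*q + u + 2) && ((!(acc + cnt == q + 20 <==> 3*acc <= -7)) ==> acc > cnt - 18))) && ((!(u == q - 8)) ==> (((acc + cnt == q + 11 <==> 3*acc <= -7) ==> acc > 3*q + u + 2) && ((!(acc + cnt == q + 11 <==> 3*acc <= -7)) ==> acc > cnt - 9))))) && ((!(u == q - 8)) ==> (((acc + cnt == q + 2 <==> 3*acc <= -7) ==> acc > 3*q + u + 2) && ((!(acc + cnt == q + 2 <==> 3*acc <= -7)) ==> acc > cnt)))
So before the loop: (u == q - 8 ==> ((u == q - 8 ==> ((!(u == q - 8)) && ((acc + cnt == q + 20 <==> 3*acc <= -7) ==> acc > 3*q + u + 2) && ((!(acc + cnt == q + 20 <==> 3*acc <= -7)) ==> acc > cnt - 18))) && ((!(u == q - 8)) ==> (((acc + cnt == q + 11 <==> 3*acc <= -7) ==> acc > 3*q + u + 2) && ((!(acc + cnt == q + 11 <==> 3*acc <= -7)) ==> acc > cnt - 9))))) && ((!(u == q - 8)) ==> (((acc + cnt == q + 2 <==> 3*acc <= -7) ==> acc > 3*q + u + 2) && ((!(acc + cnt == q + 2 <==> 3*acc <= -7)) ==> acc > cnt)))
Answer: WP = (u == q - 8 ==> ((u == q - 8 ==> ((!(u == q - 8)) && ((acc + cnt == q + 20 <==> 3*acc <= -7) ==> acc > 3*q + u + 2) && ((!(acc + cnt == q + 20 <==> 3*acc <= -7)) ==> acc > cnt - 18))) && ((!(u == q - 8)) ==> (((acc + cnt == q + 11 <==> 3*acc <= -7) ==> acc > 3*q + u + 2) && ((!(acc + cnt == q + 11 <==> 3*acc <= -7)) ==> acc > cnt - 9))))) && ((!(u == q - 8)) ==> (((acc + cnt == q + 2 <==> 3*acc <= -7) ==> acc > 3*q + u + 2) && ((!(acc + cnt == q + 2 <==> 3*acc <= -7)) ==> acc > cnt)))


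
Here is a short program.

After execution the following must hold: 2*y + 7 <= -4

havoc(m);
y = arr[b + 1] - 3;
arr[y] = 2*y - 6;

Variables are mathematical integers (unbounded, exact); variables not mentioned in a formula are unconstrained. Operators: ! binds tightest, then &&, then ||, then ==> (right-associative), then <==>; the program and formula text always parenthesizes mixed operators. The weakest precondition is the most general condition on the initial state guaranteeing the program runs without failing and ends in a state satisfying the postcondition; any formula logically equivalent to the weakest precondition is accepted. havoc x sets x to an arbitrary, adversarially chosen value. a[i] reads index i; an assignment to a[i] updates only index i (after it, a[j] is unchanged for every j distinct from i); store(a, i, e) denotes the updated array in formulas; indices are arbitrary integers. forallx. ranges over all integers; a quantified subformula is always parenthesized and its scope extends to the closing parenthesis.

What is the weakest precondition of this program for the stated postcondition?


Working backward. After the program, the postcondition 2*y + 7 <= -4 must hold; in canonical form it is 2*y <= -11.
Before arr[y] := 2*y - 6: 2*y <= -11
Before y := arr[b + 1] - 3: 2*arr[b + 1] <= -5
Before havoc m: 2*arr[b + 1] <= -5
Answer: WP = 2*arr[b + 1] <= -5


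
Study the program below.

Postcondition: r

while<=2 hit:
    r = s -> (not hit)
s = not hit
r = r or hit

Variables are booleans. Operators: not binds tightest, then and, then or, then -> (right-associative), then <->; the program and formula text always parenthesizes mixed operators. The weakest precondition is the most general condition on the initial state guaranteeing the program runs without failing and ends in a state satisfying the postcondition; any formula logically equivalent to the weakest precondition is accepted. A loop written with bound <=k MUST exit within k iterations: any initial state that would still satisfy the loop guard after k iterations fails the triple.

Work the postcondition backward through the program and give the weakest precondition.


Working backward. After the program, r must hold.
Before r := r or hit: r or hit
Before s := not hit: r or hit
Before the loop (bound <=2), unroll the exhaustion recursion (WP_0 = exit-now case; WP_j = one more guarded iteration, up to j = 2):
  WP_0: (not hit) and (r or hit)
  WP_1: (hit -> ((not hit) and ((s -> (not hit)) or hit))) and ((not hit) -> (r or hit))
  WP_2: (hit -> ((hit -> ((not hit) and ((s -> (not hit)) or hit))) and ((not hit) -> ((s -> (not hit)) or hit)))) and ((not hit) -> (r or hit))
So before the loop: (hit -> ((hit -> ((not hit) and ((s -> (not hit)) or hit))) and ((not hit) -> ((s -> (not hit)) or hit)))) and ((not hit) -> (r or hit))
Answer: WP = (hit -> ((hit -> ((not hit) and ((s -> (not hit)) or hit))) and ((not hit) -> ((s -> (not hit)) or hit)))) and ((not hit) -> (r or hit))


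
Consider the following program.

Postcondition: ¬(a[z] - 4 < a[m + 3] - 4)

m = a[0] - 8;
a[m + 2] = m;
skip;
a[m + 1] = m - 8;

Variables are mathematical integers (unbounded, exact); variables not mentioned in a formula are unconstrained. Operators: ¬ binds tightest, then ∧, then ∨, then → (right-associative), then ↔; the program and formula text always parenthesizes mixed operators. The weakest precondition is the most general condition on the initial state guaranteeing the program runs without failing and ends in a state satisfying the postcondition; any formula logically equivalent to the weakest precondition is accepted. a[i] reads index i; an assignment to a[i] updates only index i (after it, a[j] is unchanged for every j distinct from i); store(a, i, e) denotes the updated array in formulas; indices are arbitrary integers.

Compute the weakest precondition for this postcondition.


Working backward. After the program, the postcondition ¬(a[z] - 4 < a[m + 3] - 4) must hold; in canonical form it is ¬(a[z] < a[m + 3]).
Before a[m + 1] := m - 8: ¬(store(a, m + 1, m - 8)[z] < store(a, m + 1, m - 8)[m + 3])
Before skip: ¬(store(a, m + 1, m - 8)[z] < store(a, m + 1, m - 8)[m + 3])
Before a[m + 2] := m: ¬(store(store(a, m + 2, m), m + 1, m - 8)[z] < store(store(a, m + 2, m), m + 1, m - 8)[m + 3])
Before m := a[0] - 8: ¬(store(store(a, a[0] - 6, a[0] - 8), a[0] - 7, a[0] - 16)[z] < store(store(a, a[0] - 6, a[0] - 8), a[0] - 7, a[0] - 16)[a[0] - 5])
Answer: WP = ¬(store(store(a, a[0] - 6, a[0] - 8), a[0] - 7, a[0] - 16)[z] < store(store(a, a[0] - 6, a[0] - 8), a[0] - 7, a[0] - 16)[a[0] - 5])
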